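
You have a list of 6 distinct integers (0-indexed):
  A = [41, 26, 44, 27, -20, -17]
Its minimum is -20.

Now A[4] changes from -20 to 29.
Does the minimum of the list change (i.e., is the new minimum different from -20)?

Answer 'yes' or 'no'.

Answer: yes

Derivation:
Old min = -20
Change: A[4] -20 -> 29
Changed element was the min; new min must be rechecked.
New min = -17; changed? yes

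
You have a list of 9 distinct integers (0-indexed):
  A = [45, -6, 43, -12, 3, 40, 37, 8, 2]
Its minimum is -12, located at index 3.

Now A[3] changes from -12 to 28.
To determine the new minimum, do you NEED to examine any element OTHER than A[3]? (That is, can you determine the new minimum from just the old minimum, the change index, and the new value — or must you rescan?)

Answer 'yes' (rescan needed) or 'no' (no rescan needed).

Answer: yes

Derivation:
Old min = -12 at index 3
Change at index 3: -12 -> 28
Index 3 WAS the min and new value 28 > old min -12. Must rescan other elements to find the new min.
Needs rescan: yes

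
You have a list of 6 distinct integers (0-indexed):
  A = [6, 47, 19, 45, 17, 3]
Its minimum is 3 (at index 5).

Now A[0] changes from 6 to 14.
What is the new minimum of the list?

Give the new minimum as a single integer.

Answer: 3

Derivation:
Old min = 3 (at index 5)
Change: A[0] 6 -> 14
Changed element was NOT the old min.
  New min = min(old_min, new_val) = min(3, 14) = 3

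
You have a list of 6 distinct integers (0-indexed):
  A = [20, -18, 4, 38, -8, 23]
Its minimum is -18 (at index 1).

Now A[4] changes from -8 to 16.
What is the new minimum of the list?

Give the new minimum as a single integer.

Answer: -18

Derivation:
Old min = -18 (at index 1)
Change: A[4] -8 -> 16
Changed element was NOT the old min.
  New min = min(old_min, new_val) = min(-18, 16) = -18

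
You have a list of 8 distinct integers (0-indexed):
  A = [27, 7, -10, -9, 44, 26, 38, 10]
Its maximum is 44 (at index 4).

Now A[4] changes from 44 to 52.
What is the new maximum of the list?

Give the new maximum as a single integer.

Answer: 52

Derivation:
Old max = 44 (at index 4)
Change: A[4] 44 -> 52
Changed element WAS the max -> may need rescan.
  Max of remaining elements: 38
  New max = max(52, 38) = 52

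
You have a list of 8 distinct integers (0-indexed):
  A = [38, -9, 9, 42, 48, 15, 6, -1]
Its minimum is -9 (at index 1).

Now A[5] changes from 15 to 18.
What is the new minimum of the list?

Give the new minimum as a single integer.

Old min = -9 (at index 1)
Change: A[5] 15 -> 18
Changed element was NOT the old min.
  New min = min(old_min, new_val) = min(-9, 18) = -9

Answer: -9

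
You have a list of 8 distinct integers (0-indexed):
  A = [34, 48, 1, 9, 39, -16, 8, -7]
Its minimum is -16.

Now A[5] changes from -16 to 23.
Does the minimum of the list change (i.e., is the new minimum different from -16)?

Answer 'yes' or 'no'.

Answer: yes

Derivation:
Old min = -16
Change: A[5] -16 -> 23
Changed element was the min; new min must be rechecked.
New min = -7; changed? yes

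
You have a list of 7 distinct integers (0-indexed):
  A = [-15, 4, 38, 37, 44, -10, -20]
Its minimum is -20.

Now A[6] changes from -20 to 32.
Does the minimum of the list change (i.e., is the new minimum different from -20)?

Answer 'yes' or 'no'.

Answer: yes

Derivation:
Old min = -20
Change: A[6] -20 -> 32
Changed element was the min; new min must be rechecked.
New min = -15; changed? yes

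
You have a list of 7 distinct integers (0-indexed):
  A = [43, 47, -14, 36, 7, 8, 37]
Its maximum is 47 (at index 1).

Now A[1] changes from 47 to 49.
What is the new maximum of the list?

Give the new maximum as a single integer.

Old max = 47 (at index 1)
Change: A[1] 47 -> 49
Changed element WAS the max -> may need rescan.
  Max of remaining elements: 43
  New max = max(49, 43) = 49

Answer: 49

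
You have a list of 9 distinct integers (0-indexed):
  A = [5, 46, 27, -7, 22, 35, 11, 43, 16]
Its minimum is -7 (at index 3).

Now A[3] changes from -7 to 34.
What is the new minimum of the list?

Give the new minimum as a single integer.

Old min = -7 (at index 3)
Change: A[3] -7 -> 34
Changed element WAS the min. Need to check: is 34 still <= all others?
  Min of remaining elements: 5
  New min = min(34, 5) = 5

Answer: 5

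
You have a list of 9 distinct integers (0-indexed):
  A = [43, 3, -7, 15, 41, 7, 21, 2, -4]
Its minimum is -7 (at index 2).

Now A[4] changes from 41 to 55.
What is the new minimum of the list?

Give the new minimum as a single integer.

Old min = -7 (at index 2)
Change: A[4] 41 -> 55
Changed element was NOT the old min.
  New min = min(old_min, new_val) = min(-7, 55) = -7

Answer: -7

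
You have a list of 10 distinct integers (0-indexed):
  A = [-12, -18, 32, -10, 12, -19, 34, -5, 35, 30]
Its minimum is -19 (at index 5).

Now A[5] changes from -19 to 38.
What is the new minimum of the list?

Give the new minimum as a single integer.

Answer: -18

Derivation:
Old min = -19 (at index 5)
Change: A[5] -19 -> 38
Changed element WAS the min. Need to check: is 38 still <= all others?
  Min of remaining elements: -18
  New min = min(38, -18) = -18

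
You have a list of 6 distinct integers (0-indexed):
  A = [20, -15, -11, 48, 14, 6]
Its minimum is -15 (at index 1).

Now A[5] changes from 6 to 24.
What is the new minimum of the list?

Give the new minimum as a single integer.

Answer: -15

Derivation:
Old min = -15 (at index 1)
Change: A[5] 6 -> 24
Changed element was NOT the old min.
  New min = min(old_min, new_val) = min(-15, 24) = -15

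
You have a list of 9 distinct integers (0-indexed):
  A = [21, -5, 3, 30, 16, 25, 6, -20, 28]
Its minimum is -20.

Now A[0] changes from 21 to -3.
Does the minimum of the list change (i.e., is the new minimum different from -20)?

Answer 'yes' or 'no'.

Answer: no

Derivation:
Old min = -20
Change: A[0] 21 -> -3
Changed element was NOT the min; min changes only if -3 < -20.
New min = -20; changed? no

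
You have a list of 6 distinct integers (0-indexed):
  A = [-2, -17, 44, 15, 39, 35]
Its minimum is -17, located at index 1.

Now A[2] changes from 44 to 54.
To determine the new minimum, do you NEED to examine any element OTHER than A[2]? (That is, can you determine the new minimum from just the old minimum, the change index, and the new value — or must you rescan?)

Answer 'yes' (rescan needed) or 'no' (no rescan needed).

Answer: no

Derivation:
Old min = -17 at index 1
Change at index 2: 44 -> 54
Index 2 was NOT the min. New min = min(-17, 54). No rescan of other elements needed.
Needs rescan: no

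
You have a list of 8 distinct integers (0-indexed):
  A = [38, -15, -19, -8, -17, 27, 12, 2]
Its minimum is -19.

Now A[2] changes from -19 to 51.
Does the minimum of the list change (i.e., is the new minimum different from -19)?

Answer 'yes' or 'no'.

Answer: yes

Derivation:
Old min = -19
Change: A[2] -19 -> 51
Changed element was the min; new min must be rechecked.
New min = -17; changed? yes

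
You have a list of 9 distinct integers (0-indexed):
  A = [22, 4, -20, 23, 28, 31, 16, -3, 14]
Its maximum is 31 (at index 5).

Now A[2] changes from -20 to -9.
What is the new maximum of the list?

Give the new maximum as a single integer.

Old max = 31 (at index 5)
Change: A[2] -20 -> -9
Changed element was NOT the old max.
  New max = max(old_max, new_val) = max(31, -9) = 31

Answer: 31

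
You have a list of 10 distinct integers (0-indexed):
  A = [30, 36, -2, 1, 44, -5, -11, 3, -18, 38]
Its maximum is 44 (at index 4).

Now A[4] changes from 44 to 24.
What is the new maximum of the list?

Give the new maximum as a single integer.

Answer: 38

Derivation:
Old max = 44 (at index 4)
Change: A[4] 44 -> 24
Changed element WAS the max -> may need rescan.
  Max of remaining elements: 38
  New max = max(24, 38) = 38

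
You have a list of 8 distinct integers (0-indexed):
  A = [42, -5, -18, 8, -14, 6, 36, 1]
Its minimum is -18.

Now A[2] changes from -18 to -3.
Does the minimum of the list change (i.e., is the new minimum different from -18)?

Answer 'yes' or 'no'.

Answer: yes

Derivation:
Old min = -18
Change: A[2] -18 -> -3
Changed element was the min; new min must be rechecked.
New min = -14; changed? yes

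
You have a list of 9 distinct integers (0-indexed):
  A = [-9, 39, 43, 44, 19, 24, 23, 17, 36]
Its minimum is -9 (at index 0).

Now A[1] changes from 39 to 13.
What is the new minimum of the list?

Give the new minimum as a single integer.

Old min = -9 (at index 0)
Change: A[1] 39 -> 13
Changed element was NOT the old min.
  New min = min(old_min, new_val) = min(-9, 13) = -9

Answer: -9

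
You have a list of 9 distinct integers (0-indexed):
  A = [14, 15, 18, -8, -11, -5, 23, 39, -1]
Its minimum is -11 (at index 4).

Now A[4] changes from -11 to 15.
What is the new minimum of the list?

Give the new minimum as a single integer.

Old min = -11 (at index 4)
Change: A[4] -11 -> 15
Changed element WAS the min. Need to check: is 15 still <= all others?
  Min of remaining elements: -8
  New min = min(15, -8) = -8

Answer: -8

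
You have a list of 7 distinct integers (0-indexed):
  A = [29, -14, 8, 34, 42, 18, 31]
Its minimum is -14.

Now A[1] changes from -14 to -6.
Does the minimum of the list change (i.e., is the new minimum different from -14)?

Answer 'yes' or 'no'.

Answer: yes

Derivation:
Old min = -14
Change: A[1] -14 -> -6
Changed element was the min; new min must be rechecked.
New min = -6; changed? yes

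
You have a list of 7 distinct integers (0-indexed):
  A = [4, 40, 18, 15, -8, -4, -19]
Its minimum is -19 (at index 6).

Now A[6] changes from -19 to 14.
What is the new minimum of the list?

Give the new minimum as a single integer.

Old min = -19 (at index 6)
Change: A[6] -19 -> 14
Changed element WAS the min. Need to check: is 14 still <= all others?
  Min of remaining elements: -8
  New min = min(14, -8) = -8

Answer: -8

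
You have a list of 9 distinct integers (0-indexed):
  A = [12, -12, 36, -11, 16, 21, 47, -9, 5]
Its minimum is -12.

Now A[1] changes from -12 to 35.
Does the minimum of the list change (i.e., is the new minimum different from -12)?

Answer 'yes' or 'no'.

Answer: yes

Derivation:
Old min = -12
Change: A[1] -12 -> 35
Changed element was the min; new min must be rechecked.
New min = -11; changed? yes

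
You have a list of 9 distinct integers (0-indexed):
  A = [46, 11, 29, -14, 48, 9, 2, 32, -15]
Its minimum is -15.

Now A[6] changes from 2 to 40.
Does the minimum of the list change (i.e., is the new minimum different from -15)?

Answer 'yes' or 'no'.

Answer: no

Derivation:
Old min = -15
Change: A[6] 2 -> 40
Changed element was NOT the min; min changes only if 40 < -15.
New min = -15; changed? no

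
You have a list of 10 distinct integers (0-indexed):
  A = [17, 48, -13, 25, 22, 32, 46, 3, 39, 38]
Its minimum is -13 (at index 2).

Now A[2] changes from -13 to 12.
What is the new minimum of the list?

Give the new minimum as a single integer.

Old min = -13 (at index 2)
Change: A[2] -13 -> 12
Changed element WAS the min. Need to check: is 12 still <= all others?
  Min of remaining elements: 3
  New min = min(12, 3) = 3

Answer: 3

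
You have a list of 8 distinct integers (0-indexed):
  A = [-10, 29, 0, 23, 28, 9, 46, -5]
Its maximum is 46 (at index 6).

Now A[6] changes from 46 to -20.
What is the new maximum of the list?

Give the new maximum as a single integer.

Answer: 29

Derivation:
Old max = 46 (at index 6)
Change: A[6] 46 -> -20
Changed element WAS the max -> may need rescan.
  Max of remaining elements: 29
  New max = max(-20, 29) = 29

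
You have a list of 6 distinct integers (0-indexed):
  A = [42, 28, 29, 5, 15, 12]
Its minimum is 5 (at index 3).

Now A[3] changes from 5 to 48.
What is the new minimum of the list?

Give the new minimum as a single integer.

Old min = 5 (at index 3)
Change: A[3] 5 -> 48
Changed element WAS the min. Need to check: is 48 still <= all others?
  Min of remaining elements: 12
  New min = min(48, 12) = 12

Answer: 12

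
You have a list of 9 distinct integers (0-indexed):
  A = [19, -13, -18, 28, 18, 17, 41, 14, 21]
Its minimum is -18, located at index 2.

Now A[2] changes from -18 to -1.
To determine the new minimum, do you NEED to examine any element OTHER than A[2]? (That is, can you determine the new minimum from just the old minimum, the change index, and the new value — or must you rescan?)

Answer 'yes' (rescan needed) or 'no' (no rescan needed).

Answer: yes

Derivation:
Old min = -18 at index 2
Change at index 2: -18 -> -1
Index 2 WAS the min and new value -1 > old min -18. Must rescan other elements to find the new min.
Needs rescan: yes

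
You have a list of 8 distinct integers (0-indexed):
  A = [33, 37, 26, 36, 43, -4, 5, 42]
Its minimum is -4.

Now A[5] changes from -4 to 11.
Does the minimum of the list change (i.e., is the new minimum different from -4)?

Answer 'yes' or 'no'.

Answer: yes

Derivation:
Old min = -4
Change: A[5] -4 -> 11
Changed element was the min; new min must be rechecked.
New min = 5; changed? yes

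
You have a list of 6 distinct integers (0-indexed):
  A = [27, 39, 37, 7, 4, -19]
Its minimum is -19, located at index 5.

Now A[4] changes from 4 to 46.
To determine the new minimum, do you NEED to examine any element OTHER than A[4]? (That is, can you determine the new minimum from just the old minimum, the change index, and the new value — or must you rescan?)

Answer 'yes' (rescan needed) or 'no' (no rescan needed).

Old min = -19 at index 5
Change at index 4: 4 -> 46
Index 4 was NOT the min. New min = min(-19, 46). No rescan of other elements needed.
Needs rescan: no

Answer: no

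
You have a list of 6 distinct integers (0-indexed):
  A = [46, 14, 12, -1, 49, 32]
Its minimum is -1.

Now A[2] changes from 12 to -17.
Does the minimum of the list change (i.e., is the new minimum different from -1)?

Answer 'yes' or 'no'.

Old min = -1
Change: A[2] 12 -> -17
Changed element was NOT the min; min changes only if -17 < -1.
New min = -17; changed? yes

Answer: yes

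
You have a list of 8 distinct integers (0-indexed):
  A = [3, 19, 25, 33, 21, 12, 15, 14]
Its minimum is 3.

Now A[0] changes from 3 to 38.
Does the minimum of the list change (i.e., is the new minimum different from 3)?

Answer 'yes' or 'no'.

Old min = 3
Change: A[0] 3 -> 38
Changed element was the min; new min must be rechecked.
New min = 12; changed? yes

Answer: yes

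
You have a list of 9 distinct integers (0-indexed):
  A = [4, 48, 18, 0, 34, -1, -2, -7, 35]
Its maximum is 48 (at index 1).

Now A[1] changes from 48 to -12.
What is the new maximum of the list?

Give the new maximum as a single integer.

Old max = 48 (at index 1)
Change: A[1] 48 -> -12
Changed element WAS the max -> may need rescan.
  Max of remaining elements: 35
  New max = max(-12, 35) = 35

Answer: 35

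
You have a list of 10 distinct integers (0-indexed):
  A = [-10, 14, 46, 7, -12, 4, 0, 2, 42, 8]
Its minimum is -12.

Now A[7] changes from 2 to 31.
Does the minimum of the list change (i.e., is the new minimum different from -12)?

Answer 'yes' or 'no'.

Old min = -12
Change: A[7] 2 -> 31
Changed element was NOT the min; min changes only if 31 < -12.
New min = -12; changed? no

Answer: no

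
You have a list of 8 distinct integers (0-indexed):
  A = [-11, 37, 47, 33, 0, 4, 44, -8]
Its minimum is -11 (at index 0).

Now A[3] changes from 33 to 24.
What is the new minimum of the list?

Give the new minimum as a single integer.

Old min = -11 (at index 0)
Change: A[3] 33 -> 24
Changed element was NOT the old min.
  New min = min(old_min, new_val) = min(-11, 24) = -11

Answer: -11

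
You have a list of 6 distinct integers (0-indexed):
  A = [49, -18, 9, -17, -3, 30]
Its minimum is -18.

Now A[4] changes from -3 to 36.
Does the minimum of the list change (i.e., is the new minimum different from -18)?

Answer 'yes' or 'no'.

Old min = -18
Change: A[4] -3 -> 36
Changed element was NOT the min; min changes only if 36 < -18.
New min = -18; changed? no

Answer: no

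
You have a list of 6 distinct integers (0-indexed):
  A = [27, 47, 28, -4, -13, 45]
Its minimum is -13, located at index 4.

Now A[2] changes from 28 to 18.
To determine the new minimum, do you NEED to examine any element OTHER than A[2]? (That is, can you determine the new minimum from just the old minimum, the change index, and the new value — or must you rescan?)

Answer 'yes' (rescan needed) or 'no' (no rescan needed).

Old min = -13 at index 4
Change at index 2: 28 -> 18
Index 2 was NOT the min. New min = min(-13, 18). No rescan of other elements needed.
Needs rescan: no

Answer: no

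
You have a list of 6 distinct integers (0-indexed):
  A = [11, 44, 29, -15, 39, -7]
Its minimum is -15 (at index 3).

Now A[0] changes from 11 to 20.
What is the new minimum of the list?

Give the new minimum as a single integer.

Answer: -15

Derivation:
Old min = -15 (at index 3)
Change: A[0] 11 -> 20
Changed element was NOT the old min.
  New min = min(old_min, new_val) = min(-15, 20) = -15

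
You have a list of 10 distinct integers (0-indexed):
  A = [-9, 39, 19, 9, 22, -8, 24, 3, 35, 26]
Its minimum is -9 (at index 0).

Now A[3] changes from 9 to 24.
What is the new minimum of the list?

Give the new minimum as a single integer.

Old min = -9 (at index 0)
Change: A[3] 9 -> 24
Changed element was NOT the old min.
  New min = min(old_min, new_val) = min(-9, 24) = -9

Answer: -9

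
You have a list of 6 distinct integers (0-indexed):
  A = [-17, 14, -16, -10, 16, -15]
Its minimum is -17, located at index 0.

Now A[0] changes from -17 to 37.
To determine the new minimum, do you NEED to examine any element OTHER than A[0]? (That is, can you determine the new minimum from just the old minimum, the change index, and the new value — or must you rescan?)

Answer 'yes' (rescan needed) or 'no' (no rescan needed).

Old min = -17 at index 0
Change at index 0: -17 -> 37
Index 0 WAS the min and new value 37 > old min -17. Must rescan other elements to find the new min.
Needs rescan: yes

Answer: yes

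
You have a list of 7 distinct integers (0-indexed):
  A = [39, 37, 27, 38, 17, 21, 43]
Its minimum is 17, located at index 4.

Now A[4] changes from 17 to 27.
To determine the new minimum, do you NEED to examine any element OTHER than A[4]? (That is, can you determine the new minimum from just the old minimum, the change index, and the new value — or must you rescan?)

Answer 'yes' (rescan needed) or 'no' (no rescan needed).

Old min = 17 at index 4
Change at index 4: 17 -> 27
Index 4 WAS the min and new value 27 > old min 17. Must rescan other elements to find the new min.
Needs rescan: yes

Answer: yes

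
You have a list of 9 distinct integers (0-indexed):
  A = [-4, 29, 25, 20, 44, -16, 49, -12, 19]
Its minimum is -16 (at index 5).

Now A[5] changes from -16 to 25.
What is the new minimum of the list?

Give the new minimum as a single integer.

Old min = -16 (at index 5)
Change: A[5] -16 -> 25
Changed element WAS the min. Need to check: is 25 still <= all others?
  Min of remaining elements: -12
  New min = min(25, -12) = -12

Answer: -12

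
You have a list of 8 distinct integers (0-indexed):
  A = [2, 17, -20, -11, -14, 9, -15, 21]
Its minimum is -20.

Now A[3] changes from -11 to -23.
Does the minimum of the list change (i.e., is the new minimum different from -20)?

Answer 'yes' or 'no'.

Old min = -20
Change: A[3] -11 -> -23
Changed element was NOT the min; min changes only if -23 < -20.
New min = -23; changed? yes

Answer: yes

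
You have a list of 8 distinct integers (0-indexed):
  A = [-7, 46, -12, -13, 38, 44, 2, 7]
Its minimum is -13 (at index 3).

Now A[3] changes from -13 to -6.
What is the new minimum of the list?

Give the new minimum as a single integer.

Old min = -13 (at index 3)
Change: A[3] -13 -> -6
Changed element WAS the min. Need to check: is -6 still <= all others?
  Min of remaining elements: -12
  New min = min(-6, -12) = -12

Answer: -12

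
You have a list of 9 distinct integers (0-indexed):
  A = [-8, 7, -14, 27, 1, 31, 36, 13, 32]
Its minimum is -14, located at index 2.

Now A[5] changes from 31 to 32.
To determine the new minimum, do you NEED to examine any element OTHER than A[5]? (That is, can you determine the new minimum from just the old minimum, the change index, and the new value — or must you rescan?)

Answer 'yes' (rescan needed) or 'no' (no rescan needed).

Answer: no

Derivation:
Old min = -14 at index 2
Change at index 5: 31 -> 32
Index 5 was NOT the min. New min = min(-14, 32). No rescan of other elements needed.
Needs rescan: no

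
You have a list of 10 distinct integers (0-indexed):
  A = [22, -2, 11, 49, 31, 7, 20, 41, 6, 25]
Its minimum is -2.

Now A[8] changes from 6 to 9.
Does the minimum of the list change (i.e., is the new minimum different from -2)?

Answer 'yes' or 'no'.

Old min = -2
Change: A[8] 6 -> 9
Changed element was NOT the min; min changes only if 9 < -2.
New min = -2; changed? no

Answer: no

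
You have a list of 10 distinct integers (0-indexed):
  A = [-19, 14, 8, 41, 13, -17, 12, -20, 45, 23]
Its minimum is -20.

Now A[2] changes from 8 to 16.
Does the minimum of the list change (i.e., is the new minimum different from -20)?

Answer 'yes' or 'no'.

Answer: no

Derivation:
Old min = -20
Change: A[2] 8 -> 16
Changed element was NOT the min; min changes only if 16 < -20.
New min = -20; changed? no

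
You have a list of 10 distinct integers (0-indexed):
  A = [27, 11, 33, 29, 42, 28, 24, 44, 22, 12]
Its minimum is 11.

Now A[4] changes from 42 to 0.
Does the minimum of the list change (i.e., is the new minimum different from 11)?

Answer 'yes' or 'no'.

Old min = 11
Change: A[4] 42 -> 0
Changed element was NOT the min; min changes only if 0 < 11.
New min = 0; changed? yes

Answer: yes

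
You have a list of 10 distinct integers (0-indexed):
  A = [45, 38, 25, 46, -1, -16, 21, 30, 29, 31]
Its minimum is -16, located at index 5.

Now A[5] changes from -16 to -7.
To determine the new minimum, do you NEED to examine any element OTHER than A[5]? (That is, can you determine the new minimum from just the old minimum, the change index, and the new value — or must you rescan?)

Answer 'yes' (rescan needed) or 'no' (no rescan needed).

Answer: yes

Derivation:
Old min = -16 at index 5
Change at index 5: -16 -> -7
Index 5 WAS the min and new value -7 > old min -16. Must rescan other elements to find the new min.
Needs rescan: yes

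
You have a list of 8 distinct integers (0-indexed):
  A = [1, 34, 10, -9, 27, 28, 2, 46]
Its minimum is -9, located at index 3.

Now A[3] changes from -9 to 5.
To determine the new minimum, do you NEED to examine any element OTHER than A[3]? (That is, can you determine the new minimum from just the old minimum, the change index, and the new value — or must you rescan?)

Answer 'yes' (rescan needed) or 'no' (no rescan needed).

Answer: yes

Derivation:
Old min = -9 at index 3
Change at index 3: -9 -> 5
Index 3 WAS the min and new value 5 > old min -9. Must rescan other elements to find the new min.
Needs rescan: yes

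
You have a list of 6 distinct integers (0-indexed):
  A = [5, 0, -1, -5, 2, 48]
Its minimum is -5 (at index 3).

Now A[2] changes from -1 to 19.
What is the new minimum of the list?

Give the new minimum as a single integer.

Old min = -5 (at index 3)
Change: A[2] -1 -> 19
Changed element was NOT the old min.
  New min = min(old_min, new_val) = min(-5, 19) = -5

Answer: -5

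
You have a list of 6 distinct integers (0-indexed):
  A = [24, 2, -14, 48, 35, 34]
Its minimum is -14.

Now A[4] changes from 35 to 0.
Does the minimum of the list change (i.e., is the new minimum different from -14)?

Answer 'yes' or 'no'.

Answer: no

Derivation:
Old min = -14
Change: A[4] 35 -> 0
Changed element was NOT the min; min changes only if 0 < -14.
New min = -14; changed? no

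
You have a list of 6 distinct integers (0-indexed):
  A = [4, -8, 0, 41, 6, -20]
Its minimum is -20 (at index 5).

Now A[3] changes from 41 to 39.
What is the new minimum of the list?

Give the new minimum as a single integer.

Old min = -20 (at index 5)
Change: A[3] 41 -> 39
Changed element was NOT the old min.
  New min = min(old_min, new_val) = min(-20, 39) = -20

Answer: -20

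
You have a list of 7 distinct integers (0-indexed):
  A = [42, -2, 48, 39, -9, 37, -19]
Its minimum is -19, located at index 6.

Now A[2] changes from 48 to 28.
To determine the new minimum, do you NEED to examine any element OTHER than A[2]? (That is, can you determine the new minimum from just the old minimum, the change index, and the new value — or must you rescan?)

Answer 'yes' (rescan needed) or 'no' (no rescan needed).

Old min = -19 at index 6
Change at index 2: 48 -> 28
Index 2 was NOT the min. New min = min(-19, 28). No rescan of other elements needed.
Needs rescan: no

Answer: no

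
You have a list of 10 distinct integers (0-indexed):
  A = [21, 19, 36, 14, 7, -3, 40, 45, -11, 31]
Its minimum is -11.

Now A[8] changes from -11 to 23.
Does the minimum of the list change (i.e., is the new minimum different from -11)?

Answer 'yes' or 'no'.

Answer: yes

Derivation:
Old min = -11
Change: A[8] -11 -> 23
Changed element was the min; new min must be rechecked.
New min = -3; changed? yes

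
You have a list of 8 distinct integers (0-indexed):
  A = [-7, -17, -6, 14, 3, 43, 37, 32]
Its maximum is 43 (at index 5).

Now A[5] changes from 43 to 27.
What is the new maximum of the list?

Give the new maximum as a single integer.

Old max = 43 (at index 5)
Change: A[5] 43 -> 27
Changed element WAS the max -> may need rescan.
  Max of remaining elements: 37
  New max = max(27, 37) = 37

Answer: 37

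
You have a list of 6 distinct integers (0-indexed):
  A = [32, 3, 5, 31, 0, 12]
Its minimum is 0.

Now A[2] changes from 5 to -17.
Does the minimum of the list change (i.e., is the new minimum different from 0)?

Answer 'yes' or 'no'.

Old min = 0
Change: A[2] 5 -> -17
Changed element was NOT the min; min changes only if -17 < 0.
New min = -17; changed? yes

Answer: yes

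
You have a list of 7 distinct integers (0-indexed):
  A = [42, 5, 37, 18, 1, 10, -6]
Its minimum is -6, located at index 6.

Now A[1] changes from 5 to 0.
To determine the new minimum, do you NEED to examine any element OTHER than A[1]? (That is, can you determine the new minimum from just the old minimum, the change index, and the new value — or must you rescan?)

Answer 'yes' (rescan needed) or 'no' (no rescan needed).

Answer: no

Derivation:
Old min = -6 at index 6
Change at index 1: 5 -> 0
Index 1 was NOT the min. New min = min(-6, 0). No rescan of other elements needed.
Needs rescan: no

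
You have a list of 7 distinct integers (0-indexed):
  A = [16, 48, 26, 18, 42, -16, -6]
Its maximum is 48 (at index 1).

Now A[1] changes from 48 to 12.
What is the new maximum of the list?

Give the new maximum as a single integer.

Answer: 42

Derivation:
Old max = 48 (at index 1)
Change: A[1] 48 -> 12
Changed element WAS the max -> may need rescan.
  Max of remaining elements: 42
  New max = max(12, 42) = 42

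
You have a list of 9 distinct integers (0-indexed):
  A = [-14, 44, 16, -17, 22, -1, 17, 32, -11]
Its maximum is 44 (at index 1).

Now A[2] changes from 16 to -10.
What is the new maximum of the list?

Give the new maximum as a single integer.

Old max = 44 (at index 1)
Change: A[2] 16 -> -10
Changed element was NOT the old max.
  New max = max(old_max, new_val) = max(44, -10) = 44

Answer: 44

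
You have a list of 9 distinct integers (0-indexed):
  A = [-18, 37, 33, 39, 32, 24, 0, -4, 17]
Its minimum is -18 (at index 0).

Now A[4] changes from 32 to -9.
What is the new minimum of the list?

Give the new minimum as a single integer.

Old min = -18 (at index 0)
Change: A[4] 32 -> -9
Changed element was NOT the old min.
  New min = min(old_min, new_val) = min(-18, -9) = -18

Answer: -18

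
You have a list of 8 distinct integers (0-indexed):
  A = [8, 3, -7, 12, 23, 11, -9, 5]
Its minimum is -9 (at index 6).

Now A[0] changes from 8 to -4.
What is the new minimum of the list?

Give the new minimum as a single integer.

Old min = -9 (at index 6)
Change: A[0] 8 -> -4
Changed element was NOT the old min.
  New min = min(old_min, new_val) = min(-9, -4) = -9

Answer: -9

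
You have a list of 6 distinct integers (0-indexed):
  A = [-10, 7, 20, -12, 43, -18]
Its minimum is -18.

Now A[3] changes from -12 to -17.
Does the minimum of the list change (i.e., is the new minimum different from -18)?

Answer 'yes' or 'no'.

Answer: no

Derivation:
Old min = -18
Change: A[3] -12 -> -17
Changed element was NOT the min; min changes only if -17 < -18.
New min = -18; changed? no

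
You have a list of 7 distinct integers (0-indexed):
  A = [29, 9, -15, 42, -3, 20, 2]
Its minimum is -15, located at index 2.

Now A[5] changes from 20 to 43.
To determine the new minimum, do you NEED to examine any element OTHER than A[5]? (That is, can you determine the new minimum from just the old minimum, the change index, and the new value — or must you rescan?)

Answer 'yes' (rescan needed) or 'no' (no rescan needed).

Old min = -15 at index 2
Change at index 5: 20 -> 43
Index 5 was NOT the min. New min = min(-15, 43). No rescan of other elements needed.
Needs rescan: no

Answer: no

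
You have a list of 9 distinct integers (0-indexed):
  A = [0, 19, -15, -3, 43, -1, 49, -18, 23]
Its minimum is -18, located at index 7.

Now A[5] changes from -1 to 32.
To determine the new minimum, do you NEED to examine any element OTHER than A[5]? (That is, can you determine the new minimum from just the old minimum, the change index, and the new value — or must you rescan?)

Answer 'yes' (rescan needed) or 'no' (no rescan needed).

Old min = -18 at index 7
Change at index 5: -1 -> 32
Index 5 was NOT the min. New min = min(-18, 32). No rescan of other elements needed.
Needs rescan: no

Answer: no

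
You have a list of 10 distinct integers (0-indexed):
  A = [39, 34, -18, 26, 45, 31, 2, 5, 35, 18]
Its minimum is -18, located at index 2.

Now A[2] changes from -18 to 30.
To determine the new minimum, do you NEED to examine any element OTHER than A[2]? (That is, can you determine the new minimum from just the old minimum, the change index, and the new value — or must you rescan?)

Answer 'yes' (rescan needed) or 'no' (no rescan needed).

Old min = -18 at index 2
Change at index 2: -18 -> 30
Index 2 WAS the min and new value 30 > old min -18. Must rescan other elements to find the new min.
Needs rescan: yes

Answer: yes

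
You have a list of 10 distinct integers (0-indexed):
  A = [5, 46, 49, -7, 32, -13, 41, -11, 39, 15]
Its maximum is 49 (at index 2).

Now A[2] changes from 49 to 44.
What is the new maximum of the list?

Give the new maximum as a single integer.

Answer: 46

Derivation:
Old max = 49 (at index 2)
Change: A[2] 49 -> 44
Changed element WAS the max -> may need rescan.
  Max of remaining elements: 46
  New max = max(44, 46) = 46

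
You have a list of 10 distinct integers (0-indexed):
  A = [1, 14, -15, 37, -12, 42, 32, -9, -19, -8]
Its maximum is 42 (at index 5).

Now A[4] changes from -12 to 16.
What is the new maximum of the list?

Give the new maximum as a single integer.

Answer: 42

Derivation:
Old max = 42 (at index 5)
Change: A[4] -12 -> 16
Changed element was NOT the old max.
  New max = max(old_max, new_val) = max(42, 16) = 42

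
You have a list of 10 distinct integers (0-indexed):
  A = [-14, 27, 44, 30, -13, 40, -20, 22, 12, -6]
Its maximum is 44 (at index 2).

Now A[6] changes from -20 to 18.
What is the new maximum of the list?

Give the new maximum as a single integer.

Answer: 44

Derivation:
Old max = 44 (at index 2)
Change: A[6] -20 -> 18
Changed element was NOT the old max.
  New max = max(old_max, new_val) = max(44, 18) = 44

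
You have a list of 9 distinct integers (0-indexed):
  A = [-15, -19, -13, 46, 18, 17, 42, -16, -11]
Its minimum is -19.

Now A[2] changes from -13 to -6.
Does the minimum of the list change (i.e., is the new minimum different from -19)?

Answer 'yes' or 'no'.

Old min = -19
Change: A[2] -13 -> -6
Changed element was NOT the min; min changes only if -6 < -19.
New min = -19; changed? no

Answer: no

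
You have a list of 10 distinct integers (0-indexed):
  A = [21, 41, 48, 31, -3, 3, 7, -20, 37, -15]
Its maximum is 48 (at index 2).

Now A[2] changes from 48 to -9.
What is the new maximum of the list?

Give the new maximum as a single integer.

Answer: 41

Derivation:
Old max = 48 (at index 2)
Change: A[2] 48 -> -9
Changed element WAS the max -> may need rescan.
  Max of remaining elements: 41
  New max = max(-9, 41) = 41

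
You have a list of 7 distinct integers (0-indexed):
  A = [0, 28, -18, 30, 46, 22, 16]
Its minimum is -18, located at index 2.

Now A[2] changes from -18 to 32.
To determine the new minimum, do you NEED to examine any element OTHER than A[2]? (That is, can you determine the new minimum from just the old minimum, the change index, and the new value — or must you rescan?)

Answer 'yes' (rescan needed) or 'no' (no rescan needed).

Answer: yes

Derivation:
Old min = -18 at index 2
Change at index 2: -18 -> 32
Index 2 WAS the min and new value 32 > old min -18. Must rescan other elements to find the new min.
Needs rescan: yes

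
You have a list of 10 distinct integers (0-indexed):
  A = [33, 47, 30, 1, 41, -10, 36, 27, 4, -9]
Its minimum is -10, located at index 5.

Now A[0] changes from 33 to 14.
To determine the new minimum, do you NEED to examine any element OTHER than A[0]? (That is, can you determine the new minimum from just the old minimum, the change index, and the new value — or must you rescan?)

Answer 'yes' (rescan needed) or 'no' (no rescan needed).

Answer: no

Derivation:
Old min = -10 at index 5
Change at index 0: 33 -> 14
Index 0 was NOT the min. New min = min(-10, 14). No rescan of other elements needed.
Needs rescan: no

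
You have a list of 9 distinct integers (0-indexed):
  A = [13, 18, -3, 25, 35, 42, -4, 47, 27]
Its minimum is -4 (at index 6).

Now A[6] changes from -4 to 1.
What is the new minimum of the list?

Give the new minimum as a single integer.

Old min = -4 (at index 6)
Change: A[6] -4 -> 1
Changed element WAS the min. Need to check: is 1 still <= all others?
  Min of remaining elements: -3
  New min = min(1, -3) = -3

Answer: -3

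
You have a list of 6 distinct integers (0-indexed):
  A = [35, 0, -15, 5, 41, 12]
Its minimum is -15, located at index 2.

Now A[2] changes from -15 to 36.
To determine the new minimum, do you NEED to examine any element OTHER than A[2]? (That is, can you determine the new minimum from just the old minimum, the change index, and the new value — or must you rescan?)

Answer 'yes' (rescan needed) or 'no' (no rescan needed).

Old min = -15 at index 2
Change at index 2: -15 -> 36
Index 2 WAS the min and new value 36 > old min -15. Must rescan other elements to find the new min.
Needs rescan: yes

Answer: yes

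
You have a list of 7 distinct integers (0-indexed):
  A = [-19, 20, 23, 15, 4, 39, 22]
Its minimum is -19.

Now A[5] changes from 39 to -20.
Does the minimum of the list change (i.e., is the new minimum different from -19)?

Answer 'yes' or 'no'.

Old min = -19
Change: A[5] 39 -> -20
Changed element was NOT the min; min changes only if -20 < -19.
New min = -20; changed? yes

Answer: yes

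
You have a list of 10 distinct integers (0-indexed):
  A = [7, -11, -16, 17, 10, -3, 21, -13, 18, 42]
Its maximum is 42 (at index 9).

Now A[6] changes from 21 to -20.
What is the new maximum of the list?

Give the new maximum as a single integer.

Answer: 42

Derivation:
Old max = 42 (at index 9)
Change: A[6] 21 -> -20
Changed element was NOT the old max.
  New max = max(old_max, new_val) = max(42, -20) = 42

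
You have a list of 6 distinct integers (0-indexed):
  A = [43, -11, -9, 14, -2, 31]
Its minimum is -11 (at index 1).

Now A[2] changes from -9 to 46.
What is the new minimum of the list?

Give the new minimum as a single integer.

Answer: -11

Derivation:
Old min = -11 (at index 1)
Change: A[2] -9 -> 46
Changed element was NOT the old min.
  New min = min(old_min, new_val) = min(-11, 46) = -11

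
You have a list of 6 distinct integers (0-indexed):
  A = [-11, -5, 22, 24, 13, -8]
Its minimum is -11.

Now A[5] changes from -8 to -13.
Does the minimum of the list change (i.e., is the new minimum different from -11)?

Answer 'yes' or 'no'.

Answer: yes

Derivation:
Old min = -11
Change: A[5] -8 -> -13
Changed element was NOT the min; min changes only if -13 < -11.
New min = -13; changed? yes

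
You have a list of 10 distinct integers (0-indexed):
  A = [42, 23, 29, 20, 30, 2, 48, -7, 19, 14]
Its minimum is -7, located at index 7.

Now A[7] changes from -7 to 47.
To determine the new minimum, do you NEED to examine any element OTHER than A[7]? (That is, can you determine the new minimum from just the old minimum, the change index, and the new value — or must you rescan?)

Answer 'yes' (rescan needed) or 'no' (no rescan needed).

Answer: yes

Derivation:
Old min = -7 at index 7
Change at index 7: -7 -> 47
Index 7 WAS the min and new value 47 > old min -7. Must rescan other elements to find the new min.
Needs rescan: yes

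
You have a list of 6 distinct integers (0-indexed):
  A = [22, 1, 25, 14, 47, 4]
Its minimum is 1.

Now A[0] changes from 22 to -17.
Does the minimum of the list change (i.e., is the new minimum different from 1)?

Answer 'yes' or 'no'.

Answer: yes

Derivation:
Old min = 1
Change: A[0] 22 -> -17
Changed element was NOT the min; min changes only if -17 < 1.
New min = -17; changed? yes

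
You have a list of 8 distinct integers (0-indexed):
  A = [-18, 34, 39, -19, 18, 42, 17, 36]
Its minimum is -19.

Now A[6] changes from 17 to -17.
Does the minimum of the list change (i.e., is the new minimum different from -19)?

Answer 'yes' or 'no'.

Old min = -19
Change: A[6] 17 -> -17
Changed element was NOT the min; min changes only if -17 < -19.
New min = -19; changed? no

Answer: no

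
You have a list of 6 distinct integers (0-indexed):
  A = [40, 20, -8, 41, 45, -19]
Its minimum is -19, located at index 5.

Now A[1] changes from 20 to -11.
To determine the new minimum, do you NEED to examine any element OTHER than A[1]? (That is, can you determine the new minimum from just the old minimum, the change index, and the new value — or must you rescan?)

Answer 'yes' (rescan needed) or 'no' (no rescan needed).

Old min = -19 at index 5
Change at index 1: 20 -> -11
Index 1 was NOT the min. New min = min(-19, -11). No rescan of other elements needed.
Needs rescan: no

Answer: no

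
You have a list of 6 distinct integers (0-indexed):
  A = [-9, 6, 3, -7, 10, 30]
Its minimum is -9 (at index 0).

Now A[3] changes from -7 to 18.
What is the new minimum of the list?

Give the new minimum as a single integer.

Answer: -9

Derivation:
Old min = -9 (at index 0)
Change: A[3] -7 -> 18
Changed element was NOT the old min.
  New min = min(old_min, new_val) = min(-9, 18) = -9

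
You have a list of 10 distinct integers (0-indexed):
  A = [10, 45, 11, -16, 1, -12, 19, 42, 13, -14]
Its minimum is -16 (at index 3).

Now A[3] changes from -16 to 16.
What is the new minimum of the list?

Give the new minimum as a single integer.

Old min = -16 (at index 3)
Change: A[3] -16 -> 16
Changed element WAS the min. Need to check: is 16 still <= all others?
  Min of remaining elements: -14
  New min = min(16, -14) = -14

Answer: -14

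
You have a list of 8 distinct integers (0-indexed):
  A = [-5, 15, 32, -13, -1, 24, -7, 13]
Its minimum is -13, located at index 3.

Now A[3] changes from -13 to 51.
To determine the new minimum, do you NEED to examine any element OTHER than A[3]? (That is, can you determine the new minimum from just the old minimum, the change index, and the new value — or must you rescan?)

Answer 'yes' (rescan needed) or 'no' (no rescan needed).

Old min = -13 at index 3
Change at index 3: -13 -> 51
Index 3 WAS the min and new value 51 > old min -13. Must rescan other elements to find the new min.
Needs rescan: yes

Answer: yes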